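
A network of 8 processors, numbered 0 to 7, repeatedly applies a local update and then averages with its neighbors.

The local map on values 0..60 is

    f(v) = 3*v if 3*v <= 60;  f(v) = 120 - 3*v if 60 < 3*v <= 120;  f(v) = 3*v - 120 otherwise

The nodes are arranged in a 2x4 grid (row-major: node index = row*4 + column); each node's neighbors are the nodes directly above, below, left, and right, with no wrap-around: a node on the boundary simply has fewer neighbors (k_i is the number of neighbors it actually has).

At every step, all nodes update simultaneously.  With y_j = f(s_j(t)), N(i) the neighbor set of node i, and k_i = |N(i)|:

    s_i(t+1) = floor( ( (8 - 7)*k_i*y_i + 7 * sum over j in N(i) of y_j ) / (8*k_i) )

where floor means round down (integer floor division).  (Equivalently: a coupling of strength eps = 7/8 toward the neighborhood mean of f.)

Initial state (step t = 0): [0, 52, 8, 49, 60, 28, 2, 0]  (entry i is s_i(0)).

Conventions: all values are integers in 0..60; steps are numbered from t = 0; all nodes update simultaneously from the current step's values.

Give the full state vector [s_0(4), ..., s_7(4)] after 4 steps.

Answer: [42, 34, 55, 44, 23, 49, 42, 54]

Derivation:
t=0: [0, 52, 8, 49, 60, 28, 2, 0]
t=1: [42, 22, 23, 13, 23, 34, 18, 14]
t=2: [46, 28, 49, 45, 16, 48, 39, 45]
t=3: [39, 24, 19, 20, 24, 28, 19, 9]
t=4: [42, 34, 55, 44, 23, 49, 42, 54]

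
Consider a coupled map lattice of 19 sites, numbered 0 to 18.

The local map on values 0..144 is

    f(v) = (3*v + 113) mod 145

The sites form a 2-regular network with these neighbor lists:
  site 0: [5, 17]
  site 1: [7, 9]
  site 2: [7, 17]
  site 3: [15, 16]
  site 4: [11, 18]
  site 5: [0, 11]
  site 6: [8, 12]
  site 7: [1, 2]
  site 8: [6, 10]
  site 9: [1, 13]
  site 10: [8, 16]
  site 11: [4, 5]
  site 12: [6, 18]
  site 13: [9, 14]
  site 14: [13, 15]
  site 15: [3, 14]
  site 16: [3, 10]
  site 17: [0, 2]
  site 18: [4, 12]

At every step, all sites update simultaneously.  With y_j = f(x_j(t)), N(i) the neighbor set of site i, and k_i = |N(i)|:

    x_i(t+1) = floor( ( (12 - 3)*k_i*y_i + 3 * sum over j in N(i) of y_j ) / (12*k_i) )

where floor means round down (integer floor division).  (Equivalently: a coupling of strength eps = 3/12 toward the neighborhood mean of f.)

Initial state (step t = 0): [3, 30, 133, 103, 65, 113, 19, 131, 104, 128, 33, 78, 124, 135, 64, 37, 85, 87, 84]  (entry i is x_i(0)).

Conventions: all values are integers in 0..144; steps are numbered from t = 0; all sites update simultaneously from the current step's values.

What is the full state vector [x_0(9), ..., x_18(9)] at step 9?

Simulating step by step:
t=0: [3, 30, 133, 103, 65, 113, 19, 131, 104, 128, 33, 78, 124, 135, 64, 37, 85, 87, 84]
t=1: [104, 60, 77, 118, 30, 35, 41, 70, 112, 64, 76, 47, 50, 71, 31, 77, 83, 87, 64]
t=2: [120, 8, 55, 39, 59, 85, 84, 31, 28, 16, 49, 98, 101, 36, 57, 52, 64, 86, 33]
t=3: [48, 112, 117, 81, 23, 77, 78, 79, 62, 38, 94, 97, 112, 76, 129, 121, 36, 82, 66]
t=4: [99, 28, 37, 64, 44, 68, 45, 50, 27, 69, 89, 96, 20, 56, 60, 47, 78, 69, 22]
t=5: [97, 57, 77, 32, 93, 49, 86, 104, 60, 46, 80, 99, 38, 106, 32, 84, 55, 47, 41]
t=6: [113, 134, 71, 74, 102, 115, 71, 125, 20, 114, 64, 117, 83, 127, 75, 72, 115, 102, 91]
t=7: [31, 69, 49, 41, 112, 23, 39, 54, 27, 32, 17, 40, 70, 52, 48, 40, 24, 103, 97]
t=8: [66, 46, 119, 84, 35, 46, 74, 115, 49, 67, 25, 72, 49, 115, 110, 91, 43, 121, 91]
t=9: [34, 85, 34, 80, 71, 87, 62, 34, 97, 34, 58, 51, 103, 21, 20, 82, 87, 37, 95]

Answer: [34, 85, 34, 80, 71, 87, 62, 34, 97, 34, 58, 51, 103, 21, 20, 82, 87, 37, 95]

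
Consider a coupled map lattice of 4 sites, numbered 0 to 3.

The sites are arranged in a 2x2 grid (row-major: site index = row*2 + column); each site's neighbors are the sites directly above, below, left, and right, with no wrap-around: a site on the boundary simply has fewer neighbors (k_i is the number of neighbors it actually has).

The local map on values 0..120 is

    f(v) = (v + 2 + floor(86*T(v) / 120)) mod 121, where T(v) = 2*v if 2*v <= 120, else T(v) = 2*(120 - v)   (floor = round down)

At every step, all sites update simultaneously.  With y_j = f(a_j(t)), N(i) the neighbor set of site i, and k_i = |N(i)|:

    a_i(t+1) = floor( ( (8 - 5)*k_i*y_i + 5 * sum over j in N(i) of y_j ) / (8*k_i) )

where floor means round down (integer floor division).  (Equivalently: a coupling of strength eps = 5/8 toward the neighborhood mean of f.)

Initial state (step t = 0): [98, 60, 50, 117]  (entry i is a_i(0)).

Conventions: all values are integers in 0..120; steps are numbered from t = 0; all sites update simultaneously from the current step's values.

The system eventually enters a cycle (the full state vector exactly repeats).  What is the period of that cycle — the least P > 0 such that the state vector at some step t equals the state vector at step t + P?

Answer: 3
Key observation: The state at step 10, [14, 14, 14, 14], reappears at step 13 — and no state repeats earlier — so the cycle the system enters has period 3.

Derivation:
t=0: [98, 60, 50, 117]
t=1: [12, 13, 4, 9]
t=2: [25, 29, 21, 22]
t=3: [62, 63, 56, 59]
t=4: [22, 25, 22, 22]
t=5: [57, 57, 55, 57]
t=6: [17, 19, 17, 17]
t=7: [44, 44, 43, 44]
t=8: [108, 109, 107, 108]
t=9: [5, 5, 6, 5]
t=10: [14, 14, 14, 14]
t=11: [36, 36, 36, 36]
t=12: [89, 89, 89, 89]
t=13: [14, 14, 14, 14]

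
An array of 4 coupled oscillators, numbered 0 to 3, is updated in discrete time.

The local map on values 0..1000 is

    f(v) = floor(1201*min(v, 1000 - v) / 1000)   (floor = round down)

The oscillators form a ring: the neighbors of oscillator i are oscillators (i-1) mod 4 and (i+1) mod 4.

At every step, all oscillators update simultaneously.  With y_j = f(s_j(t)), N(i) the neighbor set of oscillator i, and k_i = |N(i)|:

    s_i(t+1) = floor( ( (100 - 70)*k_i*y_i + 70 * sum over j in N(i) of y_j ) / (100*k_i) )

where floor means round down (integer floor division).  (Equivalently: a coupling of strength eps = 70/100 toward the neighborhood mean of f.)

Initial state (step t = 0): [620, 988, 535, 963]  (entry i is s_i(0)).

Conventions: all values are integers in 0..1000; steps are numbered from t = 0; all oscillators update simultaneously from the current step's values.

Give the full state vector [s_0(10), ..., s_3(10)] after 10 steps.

Answer: [530, 530, 530, 530]

Derivation:
t=0: [620, 988, 535, 963]
t=1: [157, 359, 187, 368]
t=2: [361, 273, 372, 276]
t=3: [360, 405, 364, 406]
t=4: [470, 449, 471, 450]
t=5: [546, 556, 547, 557]
t=6: [536, 541, 535, 540]
t=7: [553, 555, 553, 555]
t=8: [534, 535, 534, 535]
t=9: [558, 558, 558, 558]
t=10: [530, 530, 530, 530]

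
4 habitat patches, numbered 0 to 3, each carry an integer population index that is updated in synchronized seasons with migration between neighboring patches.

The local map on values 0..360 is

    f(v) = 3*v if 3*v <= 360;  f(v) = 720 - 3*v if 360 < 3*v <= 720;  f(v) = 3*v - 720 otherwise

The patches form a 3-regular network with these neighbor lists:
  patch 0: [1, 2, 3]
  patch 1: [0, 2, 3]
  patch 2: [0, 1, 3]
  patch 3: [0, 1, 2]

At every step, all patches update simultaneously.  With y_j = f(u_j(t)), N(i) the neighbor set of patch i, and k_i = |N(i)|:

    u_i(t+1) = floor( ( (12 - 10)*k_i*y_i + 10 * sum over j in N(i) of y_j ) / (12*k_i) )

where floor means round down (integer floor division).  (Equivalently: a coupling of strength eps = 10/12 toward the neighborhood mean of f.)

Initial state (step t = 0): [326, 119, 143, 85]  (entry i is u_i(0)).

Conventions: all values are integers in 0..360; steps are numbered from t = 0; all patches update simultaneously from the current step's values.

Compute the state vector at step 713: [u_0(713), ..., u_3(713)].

Simulating step by step:
t=0: [326, 119, 143, 85]
t=1: [293, 282, 290, 294]
t=2: [148, 151, 149, 147]
t=3: [273, 274, 273, 273]
t=4: [99, 99, 99, 99]
t=5: [297, 297, 297, 297]
t=6: [171, 171, 171, 171]
t=7: [207, 207, 207, 207]
t=8: [99, 99, 99, 99]

Answer: [297, 297, 297, 297]
Key observation: The state at step 4, [99, 99, 99, 99], reappears at step 8: the system is in a cycle of period 4 from step 4 on.  Therefore the state at step 713 equals the state at step 4 + ((713 - 4) mod 4) = 5, which is [297, 297, 297, 297].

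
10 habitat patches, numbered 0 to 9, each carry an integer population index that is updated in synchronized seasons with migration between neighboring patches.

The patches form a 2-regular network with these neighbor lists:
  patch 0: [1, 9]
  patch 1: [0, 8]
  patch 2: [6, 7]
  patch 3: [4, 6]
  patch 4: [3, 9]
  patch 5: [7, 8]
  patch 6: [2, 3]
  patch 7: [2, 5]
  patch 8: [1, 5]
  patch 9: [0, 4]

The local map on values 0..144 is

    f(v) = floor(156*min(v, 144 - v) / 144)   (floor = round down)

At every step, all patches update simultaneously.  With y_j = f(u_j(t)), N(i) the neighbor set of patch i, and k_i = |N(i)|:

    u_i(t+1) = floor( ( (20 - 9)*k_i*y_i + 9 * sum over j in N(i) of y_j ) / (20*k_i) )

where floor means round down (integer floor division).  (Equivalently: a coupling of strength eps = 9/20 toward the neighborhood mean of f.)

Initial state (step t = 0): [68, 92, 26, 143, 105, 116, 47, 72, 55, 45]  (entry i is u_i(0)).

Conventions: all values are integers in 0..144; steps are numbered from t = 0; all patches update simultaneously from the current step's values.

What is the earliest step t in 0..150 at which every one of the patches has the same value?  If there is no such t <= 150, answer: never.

Answer: never
Key observation: The state at step 11 reappears at step 13 — the system is in a cycle of period 2 from step 11 on.  No step 0..13 is synchronized, and the cycle repeats forever, so no step up to 150 (or ever) has all patches equal.

Derivation:
t=0: [68, 92, 26, 143, 105, 116, 47, 72, 55, 45]  (not all equal)
t=1: [63, 60, 44, 21, 34, 47, 34, 55, 51, 52]  (not all equal)
t=2: [64, 63, 47, 28, 37, 53, 35, 54, 56, 54]  (not all equal)
t=3: [66, 66, 48, 33, 41, 57, 38, 55, 61, 56]  (not all equal)
t=4: [68, 69, 51, 38, 45, 61, 42, 57, 66, 58]  (not all equal)
t=5: [70, 73, 54, 43, 49, 66, 46, 60, 70, 61]  (not all equal)
t=6: [73, 75, 57, 48, 54, 70, 50, 64, 74, 65]  (not all equal)
t=7: [74, 74, 61, 53, 59, 73, 55, 68, 74, 68]  (not all equal)
t=8: [74, 75, 66, 58, 63, 75, 60, 72, 75, 71]  (not all equal)
t=9: [75, 74, 71, 64, 68, 74, 65, 75, 74, 73]  (not all equal)
t=10: [74, 74, 74, 70, 72, 74, 71, 74, 75, 74]  (not all equal)
t=11: [75, 74, 75, 75, 76, 74, 75, 75, 74, 75]  (not all equal)
t=12: [74, 74, 74, 73, 73, 74, 74, 74, 75, 73]  (not all equal)
t=13: [75, 74, 75, 75, 76, 74, 75, 75, 74, 75]  (not all equal)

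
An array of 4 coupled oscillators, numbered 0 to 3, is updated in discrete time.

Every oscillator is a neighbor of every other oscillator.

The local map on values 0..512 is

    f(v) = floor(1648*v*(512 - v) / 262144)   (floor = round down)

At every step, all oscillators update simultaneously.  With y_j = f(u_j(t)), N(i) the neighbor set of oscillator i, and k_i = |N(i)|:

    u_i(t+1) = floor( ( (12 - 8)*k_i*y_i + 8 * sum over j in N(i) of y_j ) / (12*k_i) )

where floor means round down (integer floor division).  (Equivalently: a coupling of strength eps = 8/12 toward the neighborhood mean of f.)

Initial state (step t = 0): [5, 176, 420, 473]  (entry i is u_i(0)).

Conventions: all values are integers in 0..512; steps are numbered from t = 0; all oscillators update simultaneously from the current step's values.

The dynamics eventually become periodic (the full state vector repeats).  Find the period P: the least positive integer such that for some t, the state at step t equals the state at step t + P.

Simulating step by step:
t=0: [5, 176, 420, 473]
t=1: [166, 206, 192, 177]
t=2: [376, 380, 379, 378]
t=3: [317, 317, 317, 317]
t=4: [388, 388, 388, 388]
t=5: [302, 302, 302, 302]
t=6: [398, 398, 398, 398]
t=7: [285, 285, 285, 285]
t=8: [406, 406, 406, 406]
t=9: [270, 270, 270, 270]
t=10: [410, 410, 410, 410]
t=11: [262, 262, 262, 262]
t=12: [411, 411, 411, 411]
t=13: [260, 260, 260, 260]
t=14: [411, 411, 411, 411]

Answer: 2
Key observation: The state at step 12, [411, 411, 411, 411], reappears at step 14 — and no state repeats earlier — so the cycle the system enters has period 2.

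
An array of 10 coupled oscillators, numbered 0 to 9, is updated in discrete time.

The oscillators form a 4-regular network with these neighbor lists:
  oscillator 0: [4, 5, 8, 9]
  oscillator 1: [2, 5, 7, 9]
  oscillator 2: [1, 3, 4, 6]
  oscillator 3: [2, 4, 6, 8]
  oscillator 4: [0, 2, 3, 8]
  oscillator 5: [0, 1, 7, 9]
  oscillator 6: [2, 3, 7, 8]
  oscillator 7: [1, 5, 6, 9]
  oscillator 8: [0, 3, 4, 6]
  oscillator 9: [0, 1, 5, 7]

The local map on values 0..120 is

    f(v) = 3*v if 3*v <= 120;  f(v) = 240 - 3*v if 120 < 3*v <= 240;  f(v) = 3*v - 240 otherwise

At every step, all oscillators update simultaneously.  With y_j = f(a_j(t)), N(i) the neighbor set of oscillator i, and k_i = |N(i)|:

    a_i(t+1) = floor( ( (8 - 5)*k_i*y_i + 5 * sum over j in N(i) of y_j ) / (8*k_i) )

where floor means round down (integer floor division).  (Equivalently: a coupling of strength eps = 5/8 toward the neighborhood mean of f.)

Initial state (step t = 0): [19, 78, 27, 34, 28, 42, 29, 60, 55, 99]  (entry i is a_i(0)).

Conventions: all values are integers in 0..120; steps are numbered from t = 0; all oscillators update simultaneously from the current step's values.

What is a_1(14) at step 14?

Simulating step by step:
t=0: [19, 78, 27, 34, 28, 42, 29, 60, 55, 99]
t=1: [72, 51, 73, 89, 80, 70, 82, 63, 79, 58]
t=2: [24, 58, 26, 14, 11, 46, 18, 48, 10, 54]
t=3: [64, 80, 59, 46, 47, 87, 58, 82, 42, 81]
t=4: [55, 14, 65, 91, 88, 16, 69, 16, 91, 12]
t=5: [50, 43, 37, 33, 38, 49, 37, 42, 38, 46]
t=6: [99, 107, 109, 107, 107, 100, 110, 107, 107, 102]
t=7: [66, 76, 84, 83, 78, 67, 85, 76, 78, 68]
t=8: [29, 19, 11, 9, 13, 30, 11, 20, 13, 29]
t=9: [72, 63, 36, 32, 43, 79, 37, 64, 43, 78]
t=10: [45, 44, 98, 104, 94, 21, 98, 44, 95, 21]
t=11: [72, 85, 63, 57, 58, 83, 63, 85, 59, 83]
t=12: [31, 18, 50, 61, 57, 13, 50, 18, 56, 13]
t=13: [69, 54, 75, 71, 74, 52, 76, 54, 75, 52]
t=14: [43, 70, 26, 19, 20, 74, 25, 69, 19, 74]

Answer: a_1(14) = 70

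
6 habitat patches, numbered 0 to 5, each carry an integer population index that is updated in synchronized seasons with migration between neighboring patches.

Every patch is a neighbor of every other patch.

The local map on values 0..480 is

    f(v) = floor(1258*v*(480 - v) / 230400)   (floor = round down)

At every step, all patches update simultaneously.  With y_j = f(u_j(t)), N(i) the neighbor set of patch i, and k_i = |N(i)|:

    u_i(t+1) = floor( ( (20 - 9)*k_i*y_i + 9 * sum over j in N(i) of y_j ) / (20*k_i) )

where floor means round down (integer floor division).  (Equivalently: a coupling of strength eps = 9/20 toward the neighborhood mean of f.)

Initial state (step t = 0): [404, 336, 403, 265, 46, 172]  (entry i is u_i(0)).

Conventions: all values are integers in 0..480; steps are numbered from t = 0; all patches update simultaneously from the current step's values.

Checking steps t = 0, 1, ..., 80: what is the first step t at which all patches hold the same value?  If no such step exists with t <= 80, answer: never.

Simulating step by step:
t=0: [404, 336, 403, 265, 46, 172]  (not all equal)
t=1: [194, 239, 195, 260, 167, 250]  (not all equal)
t=2: [303, 309, 303, 308, 295, 308]  (not all equal)
t=3: [291, 289, 291, 290, 293, 290]  (not all equal)
t=4: [300, 300, 300, 300, 299, 300]  (not all equal)
t=5: [294, 294, 294, 294, 294, 294]  (all equal)

Answer: 5
Key observation: Synchronization is absorbing here: once all patches are equal they stay equal, and step 5 is the first all-equal step.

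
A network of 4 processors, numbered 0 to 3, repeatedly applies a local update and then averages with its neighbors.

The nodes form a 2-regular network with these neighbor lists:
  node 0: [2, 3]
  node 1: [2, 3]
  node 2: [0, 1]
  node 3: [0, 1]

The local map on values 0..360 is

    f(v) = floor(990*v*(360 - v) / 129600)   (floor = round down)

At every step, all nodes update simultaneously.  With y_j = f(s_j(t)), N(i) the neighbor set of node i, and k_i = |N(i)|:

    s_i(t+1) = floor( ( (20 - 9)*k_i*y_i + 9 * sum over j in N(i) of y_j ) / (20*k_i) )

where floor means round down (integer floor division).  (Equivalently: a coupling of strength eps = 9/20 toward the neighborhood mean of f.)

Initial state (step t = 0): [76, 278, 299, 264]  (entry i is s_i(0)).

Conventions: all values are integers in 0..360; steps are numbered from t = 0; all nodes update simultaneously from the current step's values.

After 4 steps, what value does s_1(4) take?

Answer: s_1(4) = 237

Derivation:
t=0: [76, 278, 299, 264]
t=1: [164, 170, 152, 182]
t=2: [244, 245, 243, 246]
t=3: [215, 215, 216, 214]
t=4: [237, 237, 237, 238]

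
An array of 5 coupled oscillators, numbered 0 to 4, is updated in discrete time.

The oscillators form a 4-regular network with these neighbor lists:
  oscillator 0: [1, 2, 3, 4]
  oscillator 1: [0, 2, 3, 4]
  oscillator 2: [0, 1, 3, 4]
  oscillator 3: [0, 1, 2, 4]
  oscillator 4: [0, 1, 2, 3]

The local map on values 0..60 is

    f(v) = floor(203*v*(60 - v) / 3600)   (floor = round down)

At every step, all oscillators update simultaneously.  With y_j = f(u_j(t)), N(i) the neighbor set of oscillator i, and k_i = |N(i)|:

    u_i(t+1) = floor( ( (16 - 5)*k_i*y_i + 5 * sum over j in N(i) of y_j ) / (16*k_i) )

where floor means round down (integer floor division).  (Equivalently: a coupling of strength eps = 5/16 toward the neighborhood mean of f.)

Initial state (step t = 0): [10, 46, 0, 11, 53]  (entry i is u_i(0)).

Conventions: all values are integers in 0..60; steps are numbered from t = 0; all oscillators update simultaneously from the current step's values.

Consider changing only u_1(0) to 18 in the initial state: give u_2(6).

Simulating step by step:
t=0: [10, 18, 0, 11, 53]
t=1: [26, 34, 9, 27, 21]
t=2: [46, 46, 32, 47, 45]
t=3: [37, 37, 45, 35, 38]
t=4: [46, 46, 40, 47, 46]
t=5: [36, 36, 42, 35, 36]
t=6: [47, 47, 43, 48, 47]

Answer: u_2(6) = 43
Key observation: This trace re-runs the system from the modified initial state.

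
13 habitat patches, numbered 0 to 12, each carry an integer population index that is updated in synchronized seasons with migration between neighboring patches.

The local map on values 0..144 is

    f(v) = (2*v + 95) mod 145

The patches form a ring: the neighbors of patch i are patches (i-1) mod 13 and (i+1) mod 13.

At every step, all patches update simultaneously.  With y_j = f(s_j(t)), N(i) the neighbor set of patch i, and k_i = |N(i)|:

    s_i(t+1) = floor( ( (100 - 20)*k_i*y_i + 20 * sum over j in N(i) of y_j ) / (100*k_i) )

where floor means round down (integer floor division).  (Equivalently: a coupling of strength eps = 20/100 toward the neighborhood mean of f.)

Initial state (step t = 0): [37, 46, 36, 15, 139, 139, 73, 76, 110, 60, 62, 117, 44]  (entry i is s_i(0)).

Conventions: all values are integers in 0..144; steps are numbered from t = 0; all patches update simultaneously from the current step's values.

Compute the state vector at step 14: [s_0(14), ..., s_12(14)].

Answer: [56, 48, 49, 40, 25, 43, 62, 113, 38, 36, 114, 36, 109]

Derivation:
t=0: [37, 46, 36, 15, 139, 139, 73, 76, 110, 60, 62, 117, 44]
t=1: [27, 38, 34, 110, 87, 84, 95, 93, 37, 65, 70, 42, 36]
t=2: [8, 23, 19, 34, 113, 120, 137, 125, 40, 75, 83, 38, 21]
t=3: [116, 137, 122, 30, 31, 47, 73, 54, 39, 94, 105, 46, 123]
t=4: [42, 71, 48, 14, 15, 46, 87, 58, 42, 114, 30, 40, 48]
t=5: [41, 81, 58, 115, 116, 58, 110, 68, 37, 30, 14, 29, 43]
t=6: [40, 99, 67, 38, 39, 59, 35, 73, 28, 22, 100, 22, 32]
t=7: [25, 13, 70, 32, 31, 59, 32, 79, 28, 112, 31, 113, 28]
t=8: [12, 105, 85, 21, 17, 57, 28, 88, 18, 25, 15, 26, 7]
t=9: [107, 35, 111, 134, 123, 64, 23, 114, 117, 25, 100, 25, 99]
t=10: [17, 20, 30, 66, 55, 81, 123, 44, 34, 4, 4, 0, 4]
t=11: [127, 121, 29, 72, 67, 100, 55, 37, 28, 94, 102, 96, 104]
t=12: [53, 44, 20, 84, 77, 18, 50, 25, 21, 111, 35, 115, 30]
t=13: [49, 49, 123, 118, 108, 120, 53, 18, 112, 37, 22, 31, 17]
t=14: [56, 48, 49, 40, 25, 43, 62, 113, 38, 36, 114, 36, 109]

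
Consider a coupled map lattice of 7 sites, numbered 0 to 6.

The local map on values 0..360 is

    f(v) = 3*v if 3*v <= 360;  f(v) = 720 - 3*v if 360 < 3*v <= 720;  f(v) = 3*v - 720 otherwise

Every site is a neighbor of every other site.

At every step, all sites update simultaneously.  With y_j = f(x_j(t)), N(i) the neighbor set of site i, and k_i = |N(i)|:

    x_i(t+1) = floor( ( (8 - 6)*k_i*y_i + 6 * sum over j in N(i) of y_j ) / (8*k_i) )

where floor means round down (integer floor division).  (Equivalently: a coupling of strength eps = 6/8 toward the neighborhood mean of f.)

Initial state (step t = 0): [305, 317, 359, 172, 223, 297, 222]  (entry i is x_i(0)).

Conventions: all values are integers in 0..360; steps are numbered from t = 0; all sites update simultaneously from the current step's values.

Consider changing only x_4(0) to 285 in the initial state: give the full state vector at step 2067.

Answer: [162, 162, 162, 162, 162, 162, 162]
Key observation: The state at step 8, [234, 234, 234, 234, 234, 234, 234], reappears at step 12: the system is in a cycle of period 4 from step 8 on.  Therefore the state at step 2067 equals the state at step 8 + ((2067 - 8) mod 4) = 11, which is [162, 162, 162, 162, 162, 162, 162].

Derivation:
t=0: [305, 317, 359, 172, 285, 297, 222]
t=1: [192, 197, 213, 193, 185, 189, 175]
t=2: [144, 142, 136, 143, 146, 145, 150]
t=3: [288, 289, 291, 289, 288, 288, 286]
t=4: [145, 145, 146, 145, 145, 145, 144]
t=5: [285, 285, 284, 285, 285, 285, 285]
t=6: [134, 134, 134, 134, 134, 134, 134]
t=7: [318, 318, 318, 318, 318, 318, 318]
t=8: [234, 234, 234, 234, 234, 234, 234]
t=9: [18, 18, 18, 18, 18, 18, 18]
t=10: [54, 54, 54, 54, 54, 54, 54]
t=11: [162, 162, 162, 162, 162, 162, 162]
t=12: [234, 234, 234, 234, 234, 234, 234]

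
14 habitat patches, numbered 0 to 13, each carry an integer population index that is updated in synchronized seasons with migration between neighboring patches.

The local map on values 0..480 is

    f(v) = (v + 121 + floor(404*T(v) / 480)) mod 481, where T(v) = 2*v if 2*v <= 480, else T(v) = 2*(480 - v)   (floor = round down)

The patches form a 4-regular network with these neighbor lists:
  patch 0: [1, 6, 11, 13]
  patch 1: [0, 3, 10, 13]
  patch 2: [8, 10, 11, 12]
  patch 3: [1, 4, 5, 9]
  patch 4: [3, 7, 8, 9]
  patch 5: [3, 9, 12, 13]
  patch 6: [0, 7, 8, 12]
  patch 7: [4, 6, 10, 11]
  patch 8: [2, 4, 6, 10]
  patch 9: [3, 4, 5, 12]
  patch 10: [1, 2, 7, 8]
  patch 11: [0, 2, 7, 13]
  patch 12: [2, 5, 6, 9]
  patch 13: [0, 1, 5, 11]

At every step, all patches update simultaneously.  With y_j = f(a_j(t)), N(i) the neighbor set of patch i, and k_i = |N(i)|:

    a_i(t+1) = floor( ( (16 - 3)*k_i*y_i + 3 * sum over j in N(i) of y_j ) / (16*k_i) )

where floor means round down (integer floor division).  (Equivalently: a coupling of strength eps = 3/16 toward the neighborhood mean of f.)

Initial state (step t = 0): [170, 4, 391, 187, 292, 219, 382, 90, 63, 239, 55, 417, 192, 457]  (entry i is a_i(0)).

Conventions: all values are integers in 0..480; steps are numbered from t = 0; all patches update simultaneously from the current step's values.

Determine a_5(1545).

Answer: a_5(1545) = 266
Key observation: The state at step 20, [266, 266, 266, 266, 266, 266, 266, 266, 266, 266, 266, 266, 266, 266], reappears at step 21: the system is in a cycle of period 1 from step 20 on.  Therefore the state at step 1545 equals the state at step 20 + ((1545 - 20) mod 1) = 20, which is [266, 266, 266, 266, 266, 266, 266, 266, 266, 266, 266, 266, 266, 266].

Derivation:
t=0: [170, 4, 391, 187, 292, 219, 382, 90, 63, 239, 55, 417, 192, 457]
t=1: [106, 136, 187, 156, 251, 217, 193, 334, 276, 264, 262, 168, 166, 138]
t=2: [341, 37, 147, 83, 261, 200, 172, 215, 249, 246, 246, 109, 105, 41]
t=3: [219, 228, 91, 322, 270, 201, 134, 225, 257, 282, 261, 368, 354, 235]
t=4: [240, 250, 340, 228, 260, 190, 434, 254, 285, 248, 271, 211, 227, 259]
t=5: [273, 275, 220, 249, 268, 170, 172, 264, 247, 268, 260, 216, 239, 263]
t=6: [251, 261, 236, 266, 265, 129, 133, 256, 267, 257, 267, 226, 260, 256]
t=7: [283, 269, 270, 275, 266, 430, 438, 280, 275, 280, 265, 251, 289, 280]
t=8: [250, 263, 263, 255, 264, 173, 168, 252, 255, 251, 265, 272, 241, 252]
t=9: [267, 268, 268, 264, 268, 136, 125, 264, 263, 267, 266, 264, 264, 266]
t=10: [274, 264, 264, 254, 264, 53, 420, 275, 276, 252, 265, 266, 263, 253]
t=11: [256, 267, 266, 272, 267, 264, 179, 256, 255, 273, 265, 265, 263, 272]
t=12: [264, 265, 266, 262, 265, 266, 148, 264, 264, 261, 266, 266, 260, 263]
t=13: [256, 266, 266, 267, 266, 266, 80, 256, 256, 268, 266, 266, 258, 267]
t=14: [274, 266, 266, 265, 266, 266, 323, 274, 274, 264, 266, 266, 273, 265]
t=15: [259, 265, 265, 266, 265, 265, 233, 259, 259, 266, 265, 265, 260, 265]
t=16: [270, 266, 266, 266, 266, 266, 266, 270, 270, 266, 266, 266, 269, 266]
t=17: [263, 265, 265, 266, 265, 265, 265, 263, 263, 265, 265, 265, 264, 265]
t=18: [267, 266, 266, 266, 266, 266, 266, 267, 267, 266, 266, 266, 266, 266]
t=19: [265, 265, 265, 266, 265, 266, 265, 265, 265, 266, 265, 265, 266, 265]
t=20: [266, 266, 266, 266, 266, 266, 266, 266, 266, 266, 266, 266, 266, 266]
t=21: [266, 266, 266, 266, 266, 266, 266, 266, 266, 266, 266, 266, 266, 266]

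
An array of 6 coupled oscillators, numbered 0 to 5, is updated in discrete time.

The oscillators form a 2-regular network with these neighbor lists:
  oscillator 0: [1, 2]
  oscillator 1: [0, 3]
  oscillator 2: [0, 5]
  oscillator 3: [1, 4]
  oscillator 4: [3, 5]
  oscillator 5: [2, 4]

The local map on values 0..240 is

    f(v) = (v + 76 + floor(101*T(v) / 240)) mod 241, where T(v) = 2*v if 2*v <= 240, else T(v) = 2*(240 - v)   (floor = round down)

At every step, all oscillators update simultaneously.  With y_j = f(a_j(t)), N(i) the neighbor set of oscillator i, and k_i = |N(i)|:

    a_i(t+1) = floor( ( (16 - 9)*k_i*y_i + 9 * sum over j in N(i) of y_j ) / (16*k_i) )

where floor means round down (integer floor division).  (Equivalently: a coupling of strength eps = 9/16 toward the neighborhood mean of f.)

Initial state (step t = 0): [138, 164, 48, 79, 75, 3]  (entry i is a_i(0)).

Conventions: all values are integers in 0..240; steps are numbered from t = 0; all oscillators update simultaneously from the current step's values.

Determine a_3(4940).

Answer: a_3(4940) = 201
Key observation: The state at step 11, [68, 68, 68, 68, 68, 68], reappears at step 13: the system is in a cycle of period 2 from step 11 on.  Therefore the state at step 4940 equals the state at step 11 + ((4940 - 11) mod 2) = 12, which is [201, 201, 201, 201, 201, 201].

Derivation:
t=0: [138, 164, 48, 79, 75, 3]
t=1: [88, 105, 110, 174, 178, 141]
t=2: [122, 97, 99, 54, 63, 54]
t=3: [32, 70, 72, 134, 182, 135]
t=4: [174, 143, 145, 101, 61, 102]
t=5: [61, 49, 50, 78, 94, 79]
t=6: [176, 187, 188, 144, 127, 146]
t=7: [65, 63, 63, 60, 58, 60]
t=8: [193, 191, 191, 186, 184, 186]
t=9: [67, 66, 66, 66, 66, 66]
t=10: [197, 197, 197, 197, 197, 197]
t=11: [68, 68, 68, 68, 68, 68]
t=12: [201, 201, 201, 201, 201, 201]
t=13: [68, 68, 68, 68, 68, 68]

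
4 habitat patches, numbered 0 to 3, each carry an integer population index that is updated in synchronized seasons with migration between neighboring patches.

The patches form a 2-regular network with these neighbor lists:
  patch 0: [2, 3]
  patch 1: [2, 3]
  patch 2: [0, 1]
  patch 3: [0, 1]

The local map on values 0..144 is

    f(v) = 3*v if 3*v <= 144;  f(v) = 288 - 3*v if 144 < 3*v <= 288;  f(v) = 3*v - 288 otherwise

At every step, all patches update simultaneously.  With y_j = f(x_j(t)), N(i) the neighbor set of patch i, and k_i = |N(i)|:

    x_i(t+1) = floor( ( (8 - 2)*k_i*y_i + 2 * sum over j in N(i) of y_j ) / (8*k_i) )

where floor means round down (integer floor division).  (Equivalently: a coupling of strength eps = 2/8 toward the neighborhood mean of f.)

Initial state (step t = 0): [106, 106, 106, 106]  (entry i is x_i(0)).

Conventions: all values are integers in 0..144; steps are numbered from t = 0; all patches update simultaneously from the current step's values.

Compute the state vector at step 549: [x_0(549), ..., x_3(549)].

Simulating step by step:
t=0: [106, 106, 106, 106]
t=1: [30, 30, 30, 30]
t=2: [90, 90, 90, 90]
t=3: [18, 18, 18, 18]
t=4: [54, 54, 54, 54]
t=5: [126, 126, 126, 126]
t=6: [90, 90, 90, 90]

Answer: [126, 126, 126, 126]
Key observation: The state at step 2, [90, 90, 90, 90], reappears at step 6: the system is in a cycle of period 4 from step 2 on.  Therefore the state at step 549 equals the state at step 2 + ((549 - 2) mod 4) = 5, which is [126, 126, 126, 126].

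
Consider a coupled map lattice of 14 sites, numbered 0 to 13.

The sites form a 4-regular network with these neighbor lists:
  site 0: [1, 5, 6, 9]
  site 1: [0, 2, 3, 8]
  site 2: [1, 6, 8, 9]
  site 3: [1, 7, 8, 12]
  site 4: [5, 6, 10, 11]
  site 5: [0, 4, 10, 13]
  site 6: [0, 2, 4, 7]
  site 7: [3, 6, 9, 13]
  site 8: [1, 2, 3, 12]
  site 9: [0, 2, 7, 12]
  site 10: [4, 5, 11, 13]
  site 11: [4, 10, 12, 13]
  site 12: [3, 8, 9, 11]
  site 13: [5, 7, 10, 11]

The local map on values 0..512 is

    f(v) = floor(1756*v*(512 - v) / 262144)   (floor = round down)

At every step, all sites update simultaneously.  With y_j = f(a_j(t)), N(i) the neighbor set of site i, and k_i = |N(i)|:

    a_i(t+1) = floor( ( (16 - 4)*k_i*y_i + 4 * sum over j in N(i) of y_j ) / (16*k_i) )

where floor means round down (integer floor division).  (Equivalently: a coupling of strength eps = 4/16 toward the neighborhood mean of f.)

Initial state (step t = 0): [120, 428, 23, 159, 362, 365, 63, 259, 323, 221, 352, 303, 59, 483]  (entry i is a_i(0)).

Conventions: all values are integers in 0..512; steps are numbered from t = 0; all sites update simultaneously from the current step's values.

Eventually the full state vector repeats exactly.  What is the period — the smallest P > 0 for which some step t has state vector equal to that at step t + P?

Simulating step by step:
t=0: [120, 428, 23, 159, 362, 365, 63, 259, 323, 221, 352, 303, 59, 483]
t=1: [312, 253, 135, 360, 356, 341, 216, 396, 360, 385, 360, 381, 236, 169]
t=2: [411, 421, 352, 371, 373, 388, 410, 324, 373, 339, 367, 348, 414, 378]
t=3: [286, 276, 362, 342, 344, 324, 298, 391, 338, 377, 353, 368, 295, 346]
t=4: [424, 425, 372, 390, 388, 404, 413, 333, 395, 351, 377, 363, 413, 378]
t=5: [261, 261, 336, 315, 320, 297, 287, 381, 305, 362, 337, 351, 290, 341]
t=6: [432, 432, 400, 412, 410, 422, 422, 350, 421, 372, 396, 385, 421, 388]
t=7: [241, 239, 293, 276, 281, 261, 264, 359, 258, 333, 304, 318, 267, 320]
t=8: [434, 436, 428, 432, 432, 435, 432, 380, 437, 403, 423, 416, 433, 410]
t=9: [230, 223, 240, 236, 234, 229, 237, 316, 221, 284, 251, 262, 234, 277]
t=10: [433, 431, 435, 433, 435, 434, 434, 419, 431, 432, 437, 437, 434, 434]
t=11: [229, 231, 225, 231, 223, 225, 228, 252, 231, 232, 220, 220, 226, 227]
t=12: [433, 433, 432, 434, 431, 432, 433, 436, 433, 434, 430, 430, 432, 432]
t=13: [228, 228, 230, 226, 233, 231, 228, 222, 229, 226, 235, 235, 230, 231]
t=14: [433, 433, 433, 432, 434, 434, 433, 431, 433, 432, 435, 435, 433, 434]
t=15: [228, 229, 229, 230, 225, 226, 229, 232, 229, 230, 224, 224, 228, 226]
t=16: [433, 433, 434, 434, 432, 432, 433, 434, 433, 433, 432, 432, 433, 432]
t=17: [229, 228, 226, 226, 230, 230, 228, 226, 228, 228, 231, 230, 228, 230]
t=18: [433, 432, 432, 432, 433, 434, 433, 432, 432, 432, 434, 433, 433, 433]
t=19: [229, 230, 230, 230, 228, 226, 229, 230, 230, 230, 226, 228, 229, 228]
t=20: [433, 434, 434, 434, 432, 432, 433, 433, 434, 434, 432, 433, 433, 432]
t=21: [228, 226, 226, 226, 230, 230, 228, 228, 226, 226, 230, 229, 228, 230]
t=22: [432, 432, 432, 432, 433, 433, 433, 432, 432, 432, 434, 433, 432, 433]
t=23: [230, 231, 230, 231, 228, 228, 229, 230, 231, 231, 226, 228, 230, 228]
t=24: [433, 434, 434, 434, 433, 433, 433, 433, 434, 434, 432, 433, 433, 433]
t=25: [228, 226, 226, 226, 229, 229, 228, 228, 226, 226, 230, 229, 228, 229]
t=26: [432, 432, 432, 432, 433, 433, 433, 432, 432, 432, 434, 433, 432, 433]

Answer: 4
Key observation: The state at step 22, [432, 432, 432, 432, 433, 433, 433, 432, 432, 432, 434, 433, 432, 433], reappears at step 26 — and no state repeats earlier — so the cycle the system enters has period 4.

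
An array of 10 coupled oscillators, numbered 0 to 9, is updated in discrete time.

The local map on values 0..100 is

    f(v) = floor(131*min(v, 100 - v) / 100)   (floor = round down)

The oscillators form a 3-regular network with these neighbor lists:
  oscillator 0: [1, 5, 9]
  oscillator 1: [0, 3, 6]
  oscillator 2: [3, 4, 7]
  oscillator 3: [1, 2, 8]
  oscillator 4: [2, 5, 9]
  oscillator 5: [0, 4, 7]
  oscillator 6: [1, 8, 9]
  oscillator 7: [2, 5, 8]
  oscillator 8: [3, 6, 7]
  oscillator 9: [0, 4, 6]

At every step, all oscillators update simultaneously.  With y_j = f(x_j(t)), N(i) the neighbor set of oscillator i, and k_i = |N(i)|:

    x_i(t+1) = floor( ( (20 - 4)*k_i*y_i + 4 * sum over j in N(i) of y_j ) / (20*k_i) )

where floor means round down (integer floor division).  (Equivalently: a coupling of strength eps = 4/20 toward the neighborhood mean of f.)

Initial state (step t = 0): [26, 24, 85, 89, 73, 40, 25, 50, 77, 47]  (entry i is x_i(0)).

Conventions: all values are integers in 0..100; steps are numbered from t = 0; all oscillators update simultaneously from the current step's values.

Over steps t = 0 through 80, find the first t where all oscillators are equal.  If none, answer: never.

Answer: never
Key observation: The state at step 26 reappears at step 30 — the system is in a cycle of period 4 from step 26 on.  No step 0..30 is synchronized, and the cycle repeats forever, so no step up to 80 (or ever) has all oscillators equal.

Derivation:
t=0: [26, 24, 85, 89, 73, 40, 25, 50, 77, 47]  (not all equal)
t=1: [36, 30, 22, 16, 36, 50, 33, 58, 31, 55]  (not all equal)
t=2: [48, 38, 30, 23, 47, 61, 43, 52, 39, 55]  (not all equal)
t=3: [60, 49, 41, 33, 58, 53, 55, 59, 50, 58]  (not all equal)
t=4: [53, 61, 52, 46, 55, 59, 58, 54, 62, 55]  (not all equal)
t=5: [59, 52, 61, 58, 57, 54, 54, 58, 50, 58]  (not all equal)
t=6: [54, 60, 51, 55, 55, 58, 60, 55, 63, 55]  (not all equal)
t=7: [59, 52, 62, 57, 58, 55, 52, 57, 49, 57]  (not all equal)
t=8: [54, 61, 50, 56, 54, 57, 61, 56, 62, 56]  (not all equal)
t=9: [58, 52, 63, 56, 59, 56, 51, 56, 50, 57]  (not all equal)
t=10: [55, 61, 49, 57, 53, 56, 63, 56, 63, 56]  (not all equal)
t=11: [57, 51, 62, 55, 60, 57, 48, 56, 49, 56]  (not all equal)
t=12: [56, 62, 50, 58, 52, 55, 61, 56, 63, 56]  (not all equal)
t=13: [56, 50, 63, 54, 61, 58, 51, 57, 49, 56]  (not all equal)
t=14: [57, 64, 49, 59, 51, 54, 63, 55, 63, 57]  (not all equal)
t=15: [55, 48, 62, 53, 63, 59, 48, 57, 49, 56]  (not all equal)
t=16: [57, 61, 50, 60, 49, 53, 61, 55, 63, 56]  (not all equal)
t=17: [56, 51, 63, 52, 63, 60, 51, 58, 49, 57]  (not all equal)
t=18: [57, 63, 49, 61, 48, 52, 63, 54, 63, 56]  (not all equal)
t=19: [55, 48, 62, 51, 61, 61, 48, 59, 49, 56]  (not all equal)
t=20: [57, 61, 50, 62, 51, 51, 61, 53, 63, 57]  (not all equal)
t=21: [56, 51, 63, 50, 63, 63, 51, 60, 49, 56]  (not all equal)
t=22: [56, 63, 49, 63, 48, 48, 63, 52, 63, 56]  (not all equal)
t=23: [56, 48, 62, 49, 61, 61, 48, 61, 48, 56]  (not all equal)
t=24: [56, 61, 50, 62, 51, 51, 61, 51, 61, 56]  (not all equal)
t=25: [57, 51, 63, 50, 63, 63, 51, 63, 51, 57]  (not all equal)
t=26: [56, 63, 49, 63, 48, 48, 63, 49, 63, 56]  (not all equal)
t=27: [56, 48, 62, 49, 61, 61, 48, 62, 49, 56]  (not all equal)
t=28: [56, 61, 50, 62, 51, 51, 61, 50, 62, 56]  (not all equal)
t=29: [57, 51, 63, 50, 63, 63, 51, 63, 50, 57]  (not all equal)
t=30: [56, 63, 49, 63, 48, 48, 63, 49, 63, 56]  (not all equal)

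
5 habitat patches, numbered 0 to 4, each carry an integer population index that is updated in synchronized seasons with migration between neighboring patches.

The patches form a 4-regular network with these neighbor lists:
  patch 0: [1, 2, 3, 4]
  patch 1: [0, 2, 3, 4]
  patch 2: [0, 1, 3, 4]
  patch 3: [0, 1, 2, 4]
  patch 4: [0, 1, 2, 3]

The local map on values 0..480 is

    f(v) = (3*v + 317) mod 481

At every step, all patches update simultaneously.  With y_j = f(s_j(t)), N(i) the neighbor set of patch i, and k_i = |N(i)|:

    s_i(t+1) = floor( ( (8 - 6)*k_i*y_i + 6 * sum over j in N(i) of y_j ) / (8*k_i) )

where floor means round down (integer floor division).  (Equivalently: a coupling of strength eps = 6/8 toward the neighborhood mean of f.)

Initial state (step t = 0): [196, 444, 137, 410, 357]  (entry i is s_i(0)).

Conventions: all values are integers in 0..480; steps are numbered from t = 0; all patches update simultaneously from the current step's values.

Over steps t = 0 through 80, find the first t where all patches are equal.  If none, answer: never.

Simulating step by step:
t=0: [196, 444, 137, 410, 357]  (not all equal)
t=1: [290, 276, 279, 270, 290]  (not all equal)
t=2: [199, 197, 197, 195, 199]  (not all equal)
t=3: [428, 428, 428, 427, 428]  (not all equal)
t=4: [157, 157, 157, 157, 157]  (all equal)

Answer: 4
Key observation: Synchronization is absorbing here: once all patches are equal they stay equal, and step 4 is the first all-equal step.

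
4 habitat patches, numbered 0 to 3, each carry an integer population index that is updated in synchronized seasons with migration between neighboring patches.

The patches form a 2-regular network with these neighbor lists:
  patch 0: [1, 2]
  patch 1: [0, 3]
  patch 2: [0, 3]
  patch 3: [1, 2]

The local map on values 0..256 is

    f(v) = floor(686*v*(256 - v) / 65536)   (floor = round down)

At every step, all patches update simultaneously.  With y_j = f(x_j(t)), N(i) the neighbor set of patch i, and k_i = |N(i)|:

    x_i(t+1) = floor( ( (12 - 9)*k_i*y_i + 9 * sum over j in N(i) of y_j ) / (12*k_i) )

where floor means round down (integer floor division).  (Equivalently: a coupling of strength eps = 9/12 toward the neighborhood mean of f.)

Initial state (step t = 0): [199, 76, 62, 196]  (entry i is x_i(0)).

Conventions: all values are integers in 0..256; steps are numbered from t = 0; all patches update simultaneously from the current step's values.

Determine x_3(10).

Simulating step by step:
t=0: [199, 76, 62, 196]
t=1: [130, 126, 121, 131]
t=2: [170, 171, 170, 170]
t=3: [152, 152, 153, 152]
t=4: [164, 165, 164, 164]
t=5: [157, 157, 157, 157]
t=6: [162, 162, 162, 162]
t=7: [159, 159, 159, 159]
t=8: [161, 161, 161, 161]
t=9: [160, 160, 160, 160]
t=10: [160, 160, 160, 160]

Answer: x_3(10) = 160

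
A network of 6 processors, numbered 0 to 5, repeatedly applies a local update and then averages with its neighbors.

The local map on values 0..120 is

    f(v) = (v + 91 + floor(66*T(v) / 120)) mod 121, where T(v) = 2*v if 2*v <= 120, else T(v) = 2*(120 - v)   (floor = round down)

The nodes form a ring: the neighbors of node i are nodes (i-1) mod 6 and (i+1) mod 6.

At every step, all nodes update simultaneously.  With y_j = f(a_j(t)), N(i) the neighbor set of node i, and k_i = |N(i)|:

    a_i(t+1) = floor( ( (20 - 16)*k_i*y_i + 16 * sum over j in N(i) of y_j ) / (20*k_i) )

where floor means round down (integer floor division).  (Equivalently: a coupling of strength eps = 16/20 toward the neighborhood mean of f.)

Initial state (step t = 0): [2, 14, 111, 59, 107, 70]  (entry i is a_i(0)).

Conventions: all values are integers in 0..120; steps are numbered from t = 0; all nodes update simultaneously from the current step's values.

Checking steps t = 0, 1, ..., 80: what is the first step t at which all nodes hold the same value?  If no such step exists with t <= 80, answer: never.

Answer: 3
Key observation: Synchronization is absorbing here: once all nodes are equal they stay equal, and step 3 is the first all-equal step.

Derivation:
t=0: [2, 14, 111, 59, 107, 70]  (not all equal)
t=1: [105, 98, 103, 91, 93, 93]  (not all equal)
t=2: [91, 91, 91, 91, 92, 91]  (not all equal)
t=3: [92, 92, 92, 92, 92, 92]  (all equal)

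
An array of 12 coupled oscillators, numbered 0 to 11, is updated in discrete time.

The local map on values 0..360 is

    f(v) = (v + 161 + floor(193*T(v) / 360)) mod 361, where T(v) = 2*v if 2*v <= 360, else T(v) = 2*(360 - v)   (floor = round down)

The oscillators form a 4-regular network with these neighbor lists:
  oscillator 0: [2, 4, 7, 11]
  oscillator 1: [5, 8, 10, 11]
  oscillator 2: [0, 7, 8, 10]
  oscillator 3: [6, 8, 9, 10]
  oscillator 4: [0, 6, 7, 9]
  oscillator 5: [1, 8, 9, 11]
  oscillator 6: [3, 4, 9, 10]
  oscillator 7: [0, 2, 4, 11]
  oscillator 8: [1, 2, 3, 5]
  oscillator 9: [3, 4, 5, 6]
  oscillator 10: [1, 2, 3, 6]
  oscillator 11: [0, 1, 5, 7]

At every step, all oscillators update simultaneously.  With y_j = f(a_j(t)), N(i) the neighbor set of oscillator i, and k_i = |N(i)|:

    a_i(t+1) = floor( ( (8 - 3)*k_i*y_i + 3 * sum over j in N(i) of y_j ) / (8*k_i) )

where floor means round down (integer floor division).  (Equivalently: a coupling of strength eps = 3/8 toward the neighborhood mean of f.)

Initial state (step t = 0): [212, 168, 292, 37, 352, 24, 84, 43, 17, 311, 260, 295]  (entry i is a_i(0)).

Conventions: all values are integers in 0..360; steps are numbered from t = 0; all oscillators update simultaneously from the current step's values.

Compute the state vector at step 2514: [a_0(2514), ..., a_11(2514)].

Simulating step by step:
t=0: [212, 168, 292, 37, 352, 24, 84, 43, 17, 311, 260, 295]
t=1: [175, 161, 175, 228, 186, 194, 277, 217, 193, 190, 187, 175]
t=2: [163, 146, 164, 169, 170, 166, 167, 167, 167, 170, 166, 160]
t=3: [138, 116, 140, 148, 149, 139, 147, 143, 141, 150, 139, 131]
t=4: [87, 56, 90, 103, 104, 84, 103, 93, 87, 106, 86, 73]
t=5: [309, 297, 345, 74, 77, 298, 44, 315, 304, 47, 272, 317]
t=6: [177, 164, 162, 275, 278, 172, 256, 177, 177, 259, 187, 163]
t=7: [160, 146, 147, 166, 165, 154, 167, 160, 159, 165, 164, 144]
t=8: [126, 109, 114, 141, 139, 118, 144, 126, 124, 139, 133, 106]
t=9: [57, 33, 46, 87, 83, 45, 93, 57, 53, 85, 70, 29]
t=10: [276, 241, 266, 331, 324, 257, 344, 276, 270, 330, 301, 235]
t=11: [165, 167, 165, 162, 162, 166, 161, 165, 165, 162, 164, 168]
t=12: [141, 144, 140, 135, 135, 142, 134, 141, 141, 135, 138, 146]
t=13: [91, 96, 90, 80, 81, 93, 78, 91, 91, 80, 85, 99]
t=14: [314, 322, 346, 328, 331, 318, 324, 314, 347, 328, 337, 135]
t=15: [154, 154, 161, 161, 162, 154, 161, 154, 160, 162, 161, 110]
t=16: [113, 112, 130, 133, 131, 113, 133, 113, 129, 133, 131, 61]
t=17: [64, 63, 62, 73, 64, 64, 74, 64, 61, 70, 67, 191]
t=18: [281, 280, 290, 308, 296, 282, 309, 281, 290, 304, 299, 217]
t=19: [165, 165, 164, 163, 164, 165, 163, 165, 164, 163, 164, 168]
t=20: [141, 141, 139, 137, 139, 141, 137, 141, 139, 137, 138, 145]
t=21: [92, 91, 88, 83, 87, 91, 83, 92, 88, 84, 85, 97]
t=22: [316, 314, 343, 333, 341, 314, 333, 316, 343, 336, 337, 131]
t=23: [154, 154, 161, 161, 161, 154, 161, 154, 161, 161, 161, 105]
t=24: [112, 112, 130, 133, 130, 112, 133, 112, 130, 131, 131, 55]
t=25: [61, 61, 62, 73, 62, 61, 73, 61, 62, 67, 67, 183]
t=26: [276, 277, 289, 307, 291, 277, 307, 276, 290, 299, 299, 215]
t=27: [166, 165, 165, 163, 164, 165, 163, 166, 164, 163, 164, 168]
t=28: [142, 141, 141, 137, 139, 141, 137, 142, 139, 137, 139, 145]
t=29: [93, 92, 91, 83, 88, 91, 83, 93, 88, 84, 87, 97]
t=30: [318, 316, 348, 334, 343, 314, 334, 318, 343, 336, 341, 132]
t=31: [154, 154, 160, 161, 161, 154, 161, 154, 161, 161, 161, 106]
t=32: [112, 112, 129, 133, 130, 112, 133, 112, 130, 131, 131, 56]
t=33: [61, 62, 61, 73, 62, 62, 73, 61, 62, 67, 67, 185]
t=34: [276, 278, 288, 307, 291, 278, 307, 276, 290, 299, 299, 215]
t=35: [166, 165, 165, 163, 164, 165, 163, 166, 164, 163, 164, 168]

Answer: [276, 278, 288, 307, 291, 278, 307, 276, 290, 299, 299, 215]
Key observation: The state at step 27, [166, 165, 165, 163, 164, 165, 163, 166, 164, 163, 164, 168], reappears at step 35: the system is in a cycle of period 8 from step 27 on.  Therefore the state at step 2514 equals the state at step 27 + ((2514 - 27) mod 8) = 34, which is [276, 278, 288, 307, 291, 278, 307, 276, 290, 299, 299, 215].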